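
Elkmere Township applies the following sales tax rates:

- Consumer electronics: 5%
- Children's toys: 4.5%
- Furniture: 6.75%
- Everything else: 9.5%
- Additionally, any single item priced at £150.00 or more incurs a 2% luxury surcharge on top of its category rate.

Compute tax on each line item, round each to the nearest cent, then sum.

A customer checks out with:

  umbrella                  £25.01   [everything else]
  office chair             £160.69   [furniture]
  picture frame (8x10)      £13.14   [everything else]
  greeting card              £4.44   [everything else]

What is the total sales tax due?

£18.11

Umbrella £25.01: everything else → 9.5% → £2.38
Office chair £160.69: furniture → 6.75% + 2% surcharge = 8.75% → £14.06
Picture frame (8x10) £13.14: everything else → 9.5% → £1.25
Greeting card £4.44: everything else → 9.5% → £0.42
Total tax = £2.38 + £14.06 + £1.25 + £0.42 = £18.11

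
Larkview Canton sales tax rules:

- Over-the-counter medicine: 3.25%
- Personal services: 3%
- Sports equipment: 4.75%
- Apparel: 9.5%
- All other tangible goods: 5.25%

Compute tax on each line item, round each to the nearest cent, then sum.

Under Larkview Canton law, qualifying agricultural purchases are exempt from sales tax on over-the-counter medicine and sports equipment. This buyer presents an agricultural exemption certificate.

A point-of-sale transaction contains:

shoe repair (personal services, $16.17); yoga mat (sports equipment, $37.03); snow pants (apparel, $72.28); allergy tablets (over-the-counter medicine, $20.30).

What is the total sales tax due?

Shoe repair $16.17: personal services → 3% → $0.49
Yoga mat $37.03: sports equipment, buyer-exempt → 0% → $0.00
Snow pants $72.28: apparel → 9.5% → $6.87
Allergy tablets $20.30: over-the-counter medicine, buyer-exempt → 0% → $0.00
Total tax = $0.49 + $6.87 = $7.36

$7.36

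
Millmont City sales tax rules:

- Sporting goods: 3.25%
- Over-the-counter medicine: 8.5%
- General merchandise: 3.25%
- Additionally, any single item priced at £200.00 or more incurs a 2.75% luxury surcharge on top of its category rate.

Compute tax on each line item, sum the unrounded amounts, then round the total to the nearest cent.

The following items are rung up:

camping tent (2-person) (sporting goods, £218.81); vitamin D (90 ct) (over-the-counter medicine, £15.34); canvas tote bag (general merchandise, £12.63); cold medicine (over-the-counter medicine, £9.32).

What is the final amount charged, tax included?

Camping tent (2-person) £218.81: sporting goods → 3.25% + 2.75% surcharge = 6% → £13.1286
Vitamin D (90 ct) £15.34: over-the-counter medicine → 8.5% → £1.3039
Canvas tote bag £12.63: general merchandise → 3.25% → £0.410475
Cold medicine £9.32: over-the-counter medicine → 8.5% → £0.7922
Subtotal = £256.10; unrounded tax = £15.635175 → £15.64; total due = £271.74

£271.74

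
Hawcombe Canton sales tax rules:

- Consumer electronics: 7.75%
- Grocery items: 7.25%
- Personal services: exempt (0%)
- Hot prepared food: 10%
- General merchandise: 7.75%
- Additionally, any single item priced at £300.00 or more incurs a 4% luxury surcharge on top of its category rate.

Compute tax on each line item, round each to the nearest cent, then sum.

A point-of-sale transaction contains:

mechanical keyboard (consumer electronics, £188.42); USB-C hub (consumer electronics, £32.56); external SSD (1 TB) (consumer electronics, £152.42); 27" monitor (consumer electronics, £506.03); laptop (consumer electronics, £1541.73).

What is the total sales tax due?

£269.54

Mechanical keyboard £188.42: consumer electronics → 7.75% → £14.60
USB-C hub £32.56: consumer electronics → 7.75% → £2.52
External SSD (1 TB) £152.42: consumer electronics → 7.75% → £11.81
27" monitor £506.03: consumer electronics → 7.75% + 4% surcharge = 11.75% → £59.46
Laptop £1541.73: consumer electronics → 7.75% + 4% surcharge = 11.75% → £181.15
Total tax = £14.60 + £2.52 + £11.81 + £59.46 + £181.15 = £269.54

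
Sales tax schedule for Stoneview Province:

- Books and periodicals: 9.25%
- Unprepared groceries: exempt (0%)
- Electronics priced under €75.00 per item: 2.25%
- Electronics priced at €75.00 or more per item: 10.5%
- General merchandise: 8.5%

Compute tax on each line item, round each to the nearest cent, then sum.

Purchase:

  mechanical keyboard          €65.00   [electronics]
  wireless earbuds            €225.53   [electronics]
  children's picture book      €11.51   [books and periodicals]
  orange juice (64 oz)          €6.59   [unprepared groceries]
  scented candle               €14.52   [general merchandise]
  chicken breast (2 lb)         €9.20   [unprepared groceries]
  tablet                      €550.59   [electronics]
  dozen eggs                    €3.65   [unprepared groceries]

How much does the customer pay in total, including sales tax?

Mechanical keyboard €65.00: electronics, under €75.00 → 2.25% → €1.46
Wireless earbuds €225.53: electronics, €75.00 or more → 10.5% → €23.68
Children's picture book €11.51: books and periodicals → 9.25% → €1.06
Orange juice (64 oz) €6.59: unprepared groceries → 0% → €0.00
Scented candle €14.52: general merchandise → 8.5% → €1.23
Chicken breast (2 lb) €9.20: unprepared groceries → 0% → €0.00
Tablet €550.59: electronics, €75.00 or more → 10.5% → €57.81
Dozen eggs €3.65: unprepared groceries → 0% → €0.00
Subtotal = €886.59; tax = €85.24; total due = €971.83

€971.83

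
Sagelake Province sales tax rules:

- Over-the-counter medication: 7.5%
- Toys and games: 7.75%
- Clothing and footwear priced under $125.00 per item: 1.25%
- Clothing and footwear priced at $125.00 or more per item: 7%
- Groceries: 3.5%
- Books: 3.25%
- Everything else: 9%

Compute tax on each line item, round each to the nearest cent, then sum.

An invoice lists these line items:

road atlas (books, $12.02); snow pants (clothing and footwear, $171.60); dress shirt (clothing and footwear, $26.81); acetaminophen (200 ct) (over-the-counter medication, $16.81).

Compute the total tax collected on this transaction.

$14.00

Road atlas $12.02: books → 3.25% → $0.39
Snow pants $171.60: clothing and footwear, $125.00 or more → 7% → $12.01
Dress shirt $26.81: clothing and footwear, under $125.00 → 1.25% → $0.34
Acetaminophen (200 ct) $16.81: over-the-counter medication → 7.5% → $1.26
Total tax = $0.39 + $12.01 + $0.34 + $1.26 = $14.00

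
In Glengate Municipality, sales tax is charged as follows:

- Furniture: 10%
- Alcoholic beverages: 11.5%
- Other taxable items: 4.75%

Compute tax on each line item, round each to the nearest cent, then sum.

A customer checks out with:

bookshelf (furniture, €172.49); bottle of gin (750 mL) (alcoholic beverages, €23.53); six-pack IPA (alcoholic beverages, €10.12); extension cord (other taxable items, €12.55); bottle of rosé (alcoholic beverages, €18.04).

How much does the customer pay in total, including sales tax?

€260.52

Bookshelf €172.49: furniture → 10% → €17.25
Bottle of gin (750 mL) €23.53: alcoholic beverages → 11.5% → €2.71
Six-pack IPA €10.12: alcoholic beverages → 11.5% → €1.16
Extension cord €12.55: other taxable items → 4.75% → €0.60
Bottle of rosé €18.04: alcoholic beverages → 11.5% → €2.07
Subtotal = €236.73; tax = €23.79; total due = €260.52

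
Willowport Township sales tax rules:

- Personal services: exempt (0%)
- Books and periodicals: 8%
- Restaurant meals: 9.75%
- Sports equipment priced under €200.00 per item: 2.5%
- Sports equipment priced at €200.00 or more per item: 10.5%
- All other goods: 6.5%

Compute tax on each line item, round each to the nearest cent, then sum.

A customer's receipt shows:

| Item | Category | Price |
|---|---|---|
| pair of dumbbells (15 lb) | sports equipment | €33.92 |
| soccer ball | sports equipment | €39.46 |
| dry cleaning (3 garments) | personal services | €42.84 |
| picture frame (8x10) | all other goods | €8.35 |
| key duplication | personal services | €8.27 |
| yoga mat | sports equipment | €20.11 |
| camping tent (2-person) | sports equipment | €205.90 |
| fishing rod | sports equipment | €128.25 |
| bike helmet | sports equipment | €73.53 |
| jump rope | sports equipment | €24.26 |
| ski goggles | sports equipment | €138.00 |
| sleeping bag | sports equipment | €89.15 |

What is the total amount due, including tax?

Pair of dumbbells (15 lb) €33.92: sports equipment, under €200.00 → 2.5% → €0.85
Soccer ball €39.46: sports equipment, under €200.00 → 2.5% → €0.99
Dry cleaning (3 garments) €42.84: personal services → 0% → €0.00
Picture frame (8x10) €8.35: all other goods → 6.5% → €0.54
Key duplication €8.27: personal services → 0% → €0.00
Yoga mat €20.11: sports equipment, under €200.00 → 2.5% → €0.50
Camping tent (2-person) €205.90: sports equipment, €200.00 or more → 10.5% → €21.62
Fishing rod €128.25: sports equipment, under €200.00 → 2.5% → €3.21
Bike helmet €73.53: sports equipment, under €200.00 → 2.5% → €1.84
Jump rope €24.26: sports equipment, under €200.00 → 2.5% → €0.61
Ski goggles €138.00: sports equipment, under €200.00 → 2.5% → €3.45
Sleeping bag €89.15: sports equipment, under €200.00 → 2.5% → €2.23
Subtotal = €812.04; tax = €35.84; total due = €847.88

€847.88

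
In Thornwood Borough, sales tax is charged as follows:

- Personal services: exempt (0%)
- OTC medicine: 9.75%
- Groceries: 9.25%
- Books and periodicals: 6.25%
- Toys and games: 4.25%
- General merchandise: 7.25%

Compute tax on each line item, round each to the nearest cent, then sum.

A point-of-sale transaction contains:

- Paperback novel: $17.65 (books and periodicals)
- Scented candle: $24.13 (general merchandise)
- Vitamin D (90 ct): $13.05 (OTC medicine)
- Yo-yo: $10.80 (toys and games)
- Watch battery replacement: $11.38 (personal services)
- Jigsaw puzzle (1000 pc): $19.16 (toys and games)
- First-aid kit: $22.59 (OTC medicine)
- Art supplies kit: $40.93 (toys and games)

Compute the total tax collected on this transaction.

Paperback novel $17.65: books and periodicals → 6.25% → $1.10
Scented candle $24.13: general merchandise → 7.25% → $1.75
Vitamin D (90 ct) $13.05: OTC medicine → 9.75% → $1.27
Yo-yo $10.80: toys and games → 4.25% → $0.46
Watch battery replacement $11.38: personal services → 0% → $0.00
Jigsaw puzzle (1000 pc) $19.16: toys and games → 4.25% → $0.81
First-aid kit $22.59: OTC medicine → 9.75% → $2.20
Art supplies kit $40.93: toys and games → 4.25% → $1.74
Total tax = $1.10 + $1.75 + $1.27 + $0.46 + $0.81 + $2.20 + $1.74 = $9.33

$9.33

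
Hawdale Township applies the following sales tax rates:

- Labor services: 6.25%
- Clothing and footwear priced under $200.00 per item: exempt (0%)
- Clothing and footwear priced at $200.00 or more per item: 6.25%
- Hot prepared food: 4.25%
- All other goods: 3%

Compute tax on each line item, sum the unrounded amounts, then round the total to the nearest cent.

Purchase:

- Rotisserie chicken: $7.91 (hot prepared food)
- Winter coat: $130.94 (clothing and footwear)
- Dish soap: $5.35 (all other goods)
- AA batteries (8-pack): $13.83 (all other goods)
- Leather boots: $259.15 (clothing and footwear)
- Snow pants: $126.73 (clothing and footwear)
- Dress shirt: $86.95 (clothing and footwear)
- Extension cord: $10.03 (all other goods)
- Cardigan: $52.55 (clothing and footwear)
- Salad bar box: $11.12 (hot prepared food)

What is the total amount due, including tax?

$722.44

Rotisserie chicken $7.91: hot prepared food → 4.25% → $0.336175
Winter coat $130.94: clothing and footwear, under $200.00 → 0% → $0.00
Dish soap $5.35: all other goods → 3% → $0.1605
AA batteries (8-pack) $13.83: all other goods → 3% → $0.4149
Leather boots $259.15: clothing and footwear, $200.00 or more → 6.25% → $16.196875
Snow pants $126.73: clothing and footwear, under $200.00 → 0% → $0.00
Dress shirt $86.95: clothing and footwear, under $200.00 → 0% → $0.00
Extension cord $10.03: all other goods → 3% → $0.3009
Cardigan $52.55: clothing and footwear, under $200.00 → 0% → $0.00
Salad bar box $11.12: hot prepared food → 4.25% → $0.4726
Subtotal = $704.56; unrounded tax = $17.88195 → $17.88; total due = $722.44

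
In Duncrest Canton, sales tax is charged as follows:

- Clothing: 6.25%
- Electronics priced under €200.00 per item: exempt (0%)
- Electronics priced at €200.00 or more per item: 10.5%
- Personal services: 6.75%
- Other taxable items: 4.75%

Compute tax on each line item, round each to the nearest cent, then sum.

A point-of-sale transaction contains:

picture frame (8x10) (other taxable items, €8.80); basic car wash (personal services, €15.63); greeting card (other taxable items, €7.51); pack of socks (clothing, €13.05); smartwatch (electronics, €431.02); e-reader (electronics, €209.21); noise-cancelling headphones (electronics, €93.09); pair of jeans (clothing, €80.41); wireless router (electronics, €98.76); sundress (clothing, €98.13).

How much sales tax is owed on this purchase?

Picture frame (8x10) €8.80: other taxable items → 4.75% → €0.42
Basic car wash €15.63: personal services → 6.75% → €1.06
Greeting card €7.51: other taxable items → 4.75% → €0.36
Pack of socks €13.05: clothing → 6.25% → €0.82
Smartwatch €431.02: electronics, €200.00 or more → 10.5% → €45.26
E-reader €209.21: electronics, €200.00 or more → 10.5% → €21.97
Noise-cancelling headphones €93.09: electronics, under €200.00 → 0% → €0.00
Pair of jeans €80.41: clothing → 6.25% → €5.03
Wireless router €98.76: electronics, under €200.00 → 0% → €0.00
Sundress €98.13: clothing → 6.25% → €6.13
Total tax = €0.42 + €1.06 + €0.36 + €0.82 + €45.26 + €21.97 + €5.03 + €6.13 = €81.05

€81.05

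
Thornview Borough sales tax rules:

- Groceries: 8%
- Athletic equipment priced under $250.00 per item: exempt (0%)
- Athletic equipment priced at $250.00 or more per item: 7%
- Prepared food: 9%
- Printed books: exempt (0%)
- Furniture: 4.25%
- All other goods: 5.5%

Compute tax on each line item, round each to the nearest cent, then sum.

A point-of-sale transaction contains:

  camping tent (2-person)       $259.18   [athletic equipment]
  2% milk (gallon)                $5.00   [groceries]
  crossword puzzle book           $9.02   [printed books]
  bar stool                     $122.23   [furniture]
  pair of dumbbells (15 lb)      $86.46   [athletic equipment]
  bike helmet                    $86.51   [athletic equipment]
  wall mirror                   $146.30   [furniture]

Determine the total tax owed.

$29.95

Camping tent (2-person) $259.18: athletic equipment, $250.00 or more → 7% → $18.14
2% milk (gallon) $5.00: groceries → 8% → $0.40
Crossword puzzle book $9.02: printed books → 0% → $0.00
Bar stool $122.23: furniture → 4.25% → $5.19
Pair of dumbbells (15 lb) $86.46: athletic equipment, under $250.00 → 0% → $0.00
Bike helmet $86.51: athletic equipment, under $250.00 → 0% → $0.00
Wall mirror $146.30: furniture → 4.25% → $6.22
Total tax = $18.14 + $0.40 + $5.19 + $6.22 = $29.95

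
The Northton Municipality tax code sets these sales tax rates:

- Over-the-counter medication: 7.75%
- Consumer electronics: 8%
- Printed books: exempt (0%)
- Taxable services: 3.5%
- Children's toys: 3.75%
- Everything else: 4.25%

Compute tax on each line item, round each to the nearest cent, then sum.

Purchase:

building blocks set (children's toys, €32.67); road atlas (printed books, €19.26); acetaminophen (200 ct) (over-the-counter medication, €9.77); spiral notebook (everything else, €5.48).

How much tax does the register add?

€2.22

Building blocks set €32.67: children's toys → 3.75% → €1.23
Road atlas €19.26: printed books → 0% → €0.00
Acetaminophen (200 ct) €9.77: over-the-counter medication → 7.75% → €0.76
Spiral notebook €5.48: everything else → 4.25% → €0.23
Total tax = €1.23 + €0.76 + €0.23 = €2.22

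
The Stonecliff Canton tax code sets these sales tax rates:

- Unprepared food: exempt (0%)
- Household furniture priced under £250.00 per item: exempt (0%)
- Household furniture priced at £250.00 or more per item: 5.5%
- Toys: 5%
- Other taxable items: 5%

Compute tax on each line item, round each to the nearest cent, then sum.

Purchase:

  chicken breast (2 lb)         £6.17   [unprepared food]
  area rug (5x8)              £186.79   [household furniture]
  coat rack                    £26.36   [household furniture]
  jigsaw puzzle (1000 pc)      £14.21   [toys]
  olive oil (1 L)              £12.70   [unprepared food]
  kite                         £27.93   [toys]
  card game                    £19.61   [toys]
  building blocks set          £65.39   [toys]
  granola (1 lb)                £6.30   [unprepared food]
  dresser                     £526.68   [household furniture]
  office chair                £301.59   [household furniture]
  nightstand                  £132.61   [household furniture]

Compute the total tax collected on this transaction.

£51.92

Chicken breast (2 lb) £6.17: unprepared food → 0% → £0.00
Area rug (5x8) £186.79: household furniture, under £250.00 → 0% → £0.00
Coat rack £26.36: household furniture, under £250.00 → 0% → £0.00
Jigsaw puzzle (1000 pc) £14.21: toys → 5% → £0.71
Olive oil (1 L) £12.70: unprepared food → 0% → £0.00
Kite £27.93: toys → 5% → £1.40
Card game £19.61: toys → 5% → £0.98
Building blocks set £65.39: toys → 5% → £3.27
Granola (1 lb) £6.30: unprepared food → 0% → £0.00
Dresser £526.68: household furniture, £250.00 or more → 5.5% → £28.97
Office chair £301.59: household furniture, £250.00 or more → 5.5% → £16.59
Nightstand £132.61: household furniture, under £250.00 → 0% → £0.00
Total tax = £0.71 + £1.40 + £0.98 + £3.27 + £28.97 + £16.59 = £51.92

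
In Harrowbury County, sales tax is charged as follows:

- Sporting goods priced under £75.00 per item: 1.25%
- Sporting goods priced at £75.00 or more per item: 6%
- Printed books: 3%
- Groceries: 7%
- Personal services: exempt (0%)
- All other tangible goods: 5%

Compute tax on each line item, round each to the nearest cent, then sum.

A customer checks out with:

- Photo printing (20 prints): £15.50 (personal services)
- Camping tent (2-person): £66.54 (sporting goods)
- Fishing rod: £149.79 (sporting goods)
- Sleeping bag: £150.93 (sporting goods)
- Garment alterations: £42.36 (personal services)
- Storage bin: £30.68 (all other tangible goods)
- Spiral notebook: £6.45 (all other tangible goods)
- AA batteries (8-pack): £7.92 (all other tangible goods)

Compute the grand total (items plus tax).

£491.30

Photo printing (20 prints) £15.50: personal services → 0% → £0.00
Camping tent (2-person) £66.54: sporting goods, under £75.00 → 1.25% → £0.83
Fishing rod £149.79: sporting goods, £75.00 or more → 6% → £8.99
Sleeping bag £150.93: sporting goods, £75.00 or more → 6% → £9.06
Garment alterations £42.36: personal services → 0% → £0.00
Storage bin £30.68: all other tangible goods → 5% → £1.53
Spiral notebook £6.45: all other tangible goods → 5% → £0.32
AA batteries (8-pack) £7.92: all other tangible goods → 5% → £0.40
Subtotal = £470.17; tax = £21.13; total due = £491.30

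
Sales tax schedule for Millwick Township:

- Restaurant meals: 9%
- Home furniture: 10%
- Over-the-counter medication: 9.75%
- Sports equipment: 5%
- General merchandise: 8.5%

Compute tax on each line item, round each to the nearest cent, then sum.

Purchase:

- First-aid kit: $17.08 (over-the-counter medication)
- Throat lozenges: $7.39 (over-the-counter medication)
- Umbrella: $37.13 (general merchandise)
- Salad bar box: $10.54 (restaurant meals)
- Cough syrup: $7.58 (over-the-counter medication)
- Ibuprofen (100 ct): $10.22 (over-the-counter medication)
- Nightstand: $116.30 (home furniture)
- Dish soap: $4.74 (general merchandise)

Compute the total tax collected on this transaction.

First-aid kit $17.08: over-the-counter medication → 9.75% → $1.67
Throat lozenges $7.39: over-the-counter medication → 9.75% → $0.72
Umbrella $37.13: general merchandise → 8.5% → $3.16
Salad bar box $10.54: restaurant meals → 9% → $0.95
Cough syrup $7.58: over-the-counter medication → 9.75% → $0.74
Ibuprofen (100 ct) $10.22: over-the-counter medication → 9.75% → $1.00
Nightstand $116.30: home furniture → 10% → $11.63
Dish soap $4.74: general merchandise → 8.5% → $0.40
Total tax = $1.67 + $0.72 + $3.16 + $0.95 + $0.74 + $1.00 + $11.63 + $0.40 = $20.27

$20.27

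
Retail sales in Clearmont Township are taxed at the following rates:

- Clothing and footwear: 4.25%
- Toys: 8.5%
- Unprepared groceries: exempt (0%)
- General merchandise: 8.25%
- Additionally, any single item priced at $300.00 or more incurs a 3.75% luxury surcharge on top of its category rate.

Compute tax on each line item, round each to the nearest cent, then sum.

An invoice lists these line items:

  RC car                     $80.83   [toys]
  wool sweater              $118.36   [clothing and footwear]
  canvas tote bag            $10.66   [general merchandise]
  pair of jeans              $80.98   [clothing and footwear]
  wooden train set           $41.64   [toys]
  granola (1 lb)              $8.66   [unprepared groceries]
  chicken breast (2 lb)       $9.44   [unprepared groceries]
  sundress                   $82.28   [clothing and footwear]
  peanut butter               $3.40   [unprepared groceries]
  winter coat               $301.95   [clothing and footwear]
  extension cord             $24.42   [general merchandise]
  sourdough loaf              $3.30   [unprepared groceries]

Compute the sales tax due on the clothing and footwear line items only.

Wool sweater $118.36: clothing and footwear → 4.25% → $5.03
Pair of jeans $80.98: clothing and footwear → 4.25% → $3.44
Sundress $82.28: clothing and footwear → 4.25% → $3.50
Winter coat $301.95: clothing and footwear → 4.25% + 3.75% surcharge = 8% → $24.16
Tax on clothing and footwear = $5.03 + $3.44 + $3.50 + $24.16 = $36.13

$36.13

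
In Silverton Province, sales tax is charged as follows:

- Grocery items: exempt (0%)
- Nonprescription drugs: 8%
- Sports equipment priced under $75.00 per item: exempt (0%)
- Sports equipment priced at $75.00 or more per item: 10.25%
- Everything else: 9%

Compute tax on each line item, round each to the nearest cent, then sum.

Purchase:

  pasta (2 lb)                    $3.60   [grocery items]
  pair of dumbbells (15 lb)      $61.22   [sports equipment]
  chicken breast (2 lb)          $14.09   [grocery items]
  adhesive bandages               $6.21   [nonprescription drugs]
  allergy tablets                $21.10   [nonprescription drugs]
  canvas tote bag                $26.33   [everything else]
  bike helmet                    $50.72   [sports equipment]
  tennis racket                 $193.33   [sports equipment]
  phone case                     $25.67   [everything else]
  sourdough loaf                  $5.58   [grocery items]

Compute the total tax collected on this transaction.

Pasta (2 lb) $3.60: grocery items → 0% → $0.00
Pair of dumbbells (15 lb) $61.22: sports equipment, under $75.00 → 0% → $0.00
Chicken breast (2 lb) $14.09: grocery items → 0% → $0.00
Adhesive bandages $6.21: nonprescription drugs → 8% → $0.50
Allergy tablets $21.10: nonprescription drugs → 8% → $1.69
Canvas tote bag $26.33: everything else → 9% → $2.37
Bike helmet $50.72: sports equipment, under $75.00 → 0% → $0.00
Tennis racket $193.33: sports equipment, $75.00 or more → 10.25% → $19.82
Phone case $25.67: everything else → 9% → $2.31
Sourdough loaf $5.58: grocery items → 0% → $0.00
Total tax = $0.50 + $1.69 + $2.37 + $19.82 + $2.31 = $26.69

$26.69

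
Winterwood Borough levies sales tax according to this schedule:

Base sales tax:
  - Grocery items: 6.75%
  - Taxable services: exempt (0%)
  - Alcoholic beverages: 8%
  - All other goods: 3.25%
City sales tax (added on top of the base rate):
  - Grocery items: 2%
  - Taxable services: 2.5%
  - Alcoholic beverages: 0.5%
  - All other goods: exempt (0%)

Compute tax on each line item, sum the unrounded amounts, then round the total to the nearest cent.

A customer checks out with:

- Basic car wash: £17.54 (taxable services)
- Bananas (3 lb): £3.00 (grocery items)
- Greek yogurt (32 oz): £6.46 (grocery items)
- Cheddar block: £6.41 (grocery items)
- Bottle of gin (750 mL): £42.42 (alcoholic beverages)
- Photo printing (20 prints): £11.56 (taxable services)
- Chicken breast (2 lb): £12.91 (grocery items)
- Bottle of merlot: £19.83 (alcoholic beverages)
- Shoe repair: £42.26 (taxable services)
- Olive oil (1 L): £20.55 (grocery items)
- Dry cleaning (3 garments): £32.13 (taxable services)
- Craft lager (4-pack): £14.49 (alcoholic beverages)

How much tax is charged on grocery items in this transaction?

Bananas (3 lb) £3.00: grocery items → 6.75% + 2% city = 8.75% → £0.2625
Greek yogurt (32 oz) £6.46: grocery items → 6.75% + 2% city = 8.75% → £0.56525
Cheddar block £6.41: grocery items → 6.75% + 2% city = 8.75% → £0.560875
Chicken breast (2 lb) £12.91: grocery items → 6.75% + 2% city = 8.75% → £1.129625
Olive oil (1 L) £20.55: grocery items → 6.75% + 2% city = 8.75% → £1.798125
Tax on grocery items: unrounded sum = £4.316375 → £4.32

£4.32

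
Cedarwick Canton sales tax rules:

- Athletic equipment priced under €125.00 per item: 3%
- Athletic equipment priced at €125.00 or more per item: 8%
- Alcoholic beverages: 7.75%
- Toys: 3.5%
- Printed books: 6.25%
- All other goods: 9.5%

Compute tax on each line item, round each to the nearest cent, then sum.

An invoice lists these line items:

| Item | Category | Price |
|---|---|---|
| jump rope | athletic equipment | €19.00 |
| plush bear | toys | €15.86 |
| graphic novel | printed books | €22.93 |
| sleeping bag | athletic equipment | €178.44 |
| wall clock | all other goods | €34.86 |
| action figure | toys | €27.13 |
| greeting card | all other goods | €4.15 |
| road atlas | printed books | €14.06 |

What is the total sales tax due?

€22.37

Jump rope €19.00: athletic equipment, under €125.00 → 3% → €0.57
Plush bear €15.86: toys → 3.5% → €0.56
Graphic novel €22.93: printed books → 6.25% → €1.43
Sleeping bag €178.44: athletic equipment, €125.00 or more → 8% → €14.28
Wall clock €34.86: all other goods → 9.5% → €3.31
Action figure €27.13: toys → 3.5% → €0.95
Greeting card €4.15: all other goods → 9.5% → €0.39
Road atlas €14.06: printed books → 6.25% → €0.88
Total tax = €0.57 + €0.56 + €1.43 + €14.28 + €3.31 + €0.95 + €0.39 + €0.88 = €22.37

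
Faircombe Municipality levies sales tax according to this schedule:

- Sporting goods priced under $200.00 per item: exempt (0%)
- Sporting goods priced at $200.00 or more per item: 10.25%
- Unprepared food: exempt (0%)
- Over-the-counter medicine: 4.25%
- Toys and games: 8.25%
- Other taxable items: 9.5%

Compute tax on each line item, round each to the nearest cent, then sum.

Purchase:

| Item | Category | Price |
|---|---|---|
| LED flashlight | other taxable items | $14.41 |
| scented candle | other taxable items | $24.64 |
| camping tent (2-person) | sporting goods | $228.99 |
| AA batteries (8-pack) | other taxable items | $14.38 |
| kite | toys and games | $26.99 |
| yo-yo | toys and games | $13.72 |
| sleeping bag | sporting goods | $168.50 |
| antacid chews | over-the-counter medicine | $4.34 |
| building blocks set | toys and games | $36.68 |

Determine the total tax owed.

LED flashlight $14.41: other taxable items → 9.5% → $1.37
Scented candle $24.64: other taxable items → 9.5% → $2.34
Camping tent (2-person) $228.99: sporting goods, $200.00 or more → 10.25% → $23.47
AA batteries (8-pack) $14.38: other taxable items → 9.5% → $1.37
Kite $26.99: toys and games → 8.25% → $2.23
Yo-yo $13.72: toys and games → 8.25% → $1.13
Sleeping bag $168.50: sporting goods, under $200.00 → 0% → $0.00
Antacid chews $4.34: over-the-counter medicine → 4.25% → $0.18
Building blocks set $36.68: toys and games → 8.25% → $3.03
Total tax = $1.37 + $2.34 + $23.47 + $1.37 + $2.23 + $1.13 + $0.18 + $3.03 = $35.12

$35.12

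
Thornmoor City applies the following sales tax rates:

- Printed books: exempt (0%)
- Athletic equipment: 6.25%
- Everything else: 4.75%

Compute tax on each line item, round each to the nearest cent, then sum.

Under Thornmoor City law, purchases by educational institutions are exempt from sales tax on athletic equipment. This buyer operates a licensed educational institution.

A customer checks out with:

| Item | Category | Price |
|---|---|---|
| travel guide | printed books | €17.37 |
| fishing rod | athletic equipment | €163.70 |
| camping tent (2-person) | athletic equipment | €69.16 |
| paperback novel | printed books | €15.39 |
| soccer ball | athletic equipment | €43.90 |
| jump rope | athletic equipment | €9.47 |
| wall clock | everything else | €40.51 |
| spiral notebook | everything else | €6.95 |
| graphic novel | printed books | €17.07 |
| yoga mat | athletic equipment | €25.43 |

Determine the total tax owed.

Travel guide €17.37: printed books → 0% → €0.00
Fishing rod €163.70: athletic equipment, buyer-exempt → 0% → €0.00
Camping tent (2-person) €69.16: athletic equipment, buyer-exempt → 0% → €0.00
Paperback novel €15.39: printed books → 0% → €0.00
Soccer ball €43.90: athletic equipment, buyer-exempt → 0% → €0.00
Jump rope €9.47: athletic equipment, buyer-exempt → 0% → €0.00
Wall clock €40.51: everything else → 4.75% → €1.92
Spiral notebook €6.95: everything else → 4.75% → €0.33
Graphic novel €17.07: printed books → 0% → €0.00
Yoga mat €25.43: athletic equipment, buyer-exempt → 0% → €0.00
Total tax = €1.92 + €0.33 = €2.25

€2.25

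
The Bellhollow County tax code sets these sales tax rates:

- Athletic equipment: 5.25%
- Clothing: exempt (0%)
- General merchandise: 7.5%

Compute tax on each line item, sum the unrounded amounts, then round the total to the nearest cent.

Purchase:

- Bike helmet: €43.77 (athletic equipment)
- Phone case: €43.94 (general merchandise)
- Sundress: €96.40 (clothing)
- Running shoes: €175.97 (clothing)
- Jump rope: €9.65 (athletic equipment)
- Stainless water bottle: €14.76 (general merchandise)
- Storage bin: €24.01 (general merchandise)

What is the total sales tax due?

€9.01

Bike helmet €43.77: athletic equipment → 5.25% → €2.297925
Phone case €43.94: general merchandise → 7.5% → €3.2955
Sundress €96.40: clothing → 0% → €0.00
Running shoes €175.97: clothing → 0% → €0.00
Jump rope €9.65: athletic equipment → 5.25% → €0.506625
Stainless water bottle €14.76: general merchandise → 7.5% → €1.107
Storage bin €24.01: general merchandise → 7.5% → €1.80075
Unrounded tax sum = €9.0078 → €9.01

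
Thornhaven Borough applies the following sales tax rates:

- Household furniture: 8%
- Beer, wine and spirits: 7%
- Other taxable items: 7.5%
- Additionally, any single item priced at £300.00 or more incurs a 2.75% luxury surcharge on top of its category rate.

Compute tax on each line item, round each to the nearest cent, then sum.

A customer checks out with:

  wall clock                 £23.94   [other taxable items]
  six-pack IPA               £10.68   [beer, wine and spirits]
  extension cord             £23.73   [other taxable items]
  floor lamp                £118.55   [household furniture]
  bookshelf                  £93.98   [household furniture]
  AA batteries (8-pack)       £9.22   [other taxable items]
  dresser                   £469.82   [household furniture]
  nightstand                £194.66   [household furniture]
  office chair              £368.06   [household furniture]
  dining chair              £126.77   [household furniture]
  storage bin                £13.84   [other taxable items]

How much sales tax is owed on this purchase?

£138.85

Wall clock £23.94: other taxable items → 7.5% → £1.80
Six-pack IPA £10.68: beer, wine and spirits → 7% → £0.75
Extension cord £23.73: other taxable items → 7.5% → £1.78
Floor lamp £118.55: household furniture → 8% → £9.48
Bookshelf £93.98: household furniture → 8% → £7.52
AA batteries (8-pack) £9.22: other taxable items → 7.5% → £0.69
Dresser £469.82: household furniture → 8% + 2.75% surcharge = 10.75% → £50.51
Nightstand £194.66: household furniture → 8% → £15.57
Office chair £368.06: household furniture → 8% + 2.75% surcharge = 10.75% → £39.57
Dining chair £126.77: household furniture → 8% → £10.14
Storage bin £13.84: other taxable items → 7.5% → £1.04
Total tax = £1.80 + £0.75 + £1.78 + £9.48 + £7.52 + £0.69 + £50.51 + £15.57 + £39.57 + £10.14 + £1.04 = £138.85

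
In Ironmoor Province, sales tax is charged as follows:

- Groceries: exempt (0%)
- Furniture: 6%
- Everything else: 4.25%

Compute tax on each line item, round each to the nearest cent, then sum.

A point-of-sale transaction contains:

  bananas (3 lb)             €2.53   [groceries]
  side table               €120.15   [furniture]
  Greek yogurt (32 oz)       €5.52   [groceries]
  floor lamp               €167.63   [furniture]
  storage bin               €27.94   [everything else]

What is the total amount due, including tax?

Bananas (3 lb) €2.53: groceries → 0% → €0.00
Side table €120.15: furniture → 6% → €7.21
Greek yogurt (32 oz) €5.52: groceries → 0% → €0.00
Floor lamp €167.63: furniture → 6% → €10.06
Storage bin €27.94: everything else → 4.25% → €1.19
Subtotal = €323.77; tax = €18.46; total due = €342.23

€342.23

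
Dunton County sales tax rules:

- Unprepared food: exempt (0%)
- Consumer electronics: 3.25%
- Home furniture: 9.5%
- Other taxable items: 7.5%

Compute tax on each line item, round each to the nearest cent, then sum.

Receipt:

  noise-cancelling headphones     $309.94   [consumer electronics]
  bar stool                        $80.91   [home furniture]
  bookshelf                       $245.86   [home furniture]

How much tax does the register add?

$41.12

Noise-cancelling headphones $309.94: consumer electronics → 3.25% → $10.07
Bar stool $80.91: home furniture → 9.5% → $7.69
Bookshelf $245.86: home furniture → 9.5% → $23.36
Total tax = $10.07 + $7.69 + $23.36 = $41.12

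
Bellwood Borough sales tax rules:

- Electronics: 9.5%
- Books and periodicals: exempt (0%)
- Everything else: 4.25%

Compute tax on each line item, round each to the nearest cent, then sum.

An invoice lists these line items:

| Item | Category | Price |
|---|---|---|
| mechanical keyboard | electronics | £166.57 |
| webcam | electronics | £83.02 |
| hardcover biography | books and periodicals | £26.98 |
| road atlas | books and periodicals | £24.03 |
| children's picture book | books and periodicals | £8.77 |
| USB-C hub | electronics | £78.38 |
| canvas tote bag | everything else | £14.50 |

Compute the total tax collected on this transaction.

Mechanical keyboard £166.57: electronics → 9.5% → £15.82
Webcam £83.02: electronics → 9.5% → £7.89
Hardcover biography £26.98: books and periodicals → 0% → £0.00
Road atlas £24.03: books and periodicals → 0% → £0.00
Children's picture book £8.77: books and periodicals → 0% → £0.00
USB-C hub £78.38: electronics → 9.5% → £7.45
Canvas tote bag £14.50: everything else → 4.25% → £0.62
Total tax = £15.82 + £7.89 + £7.45 + £0.62 = £31.78

£31.78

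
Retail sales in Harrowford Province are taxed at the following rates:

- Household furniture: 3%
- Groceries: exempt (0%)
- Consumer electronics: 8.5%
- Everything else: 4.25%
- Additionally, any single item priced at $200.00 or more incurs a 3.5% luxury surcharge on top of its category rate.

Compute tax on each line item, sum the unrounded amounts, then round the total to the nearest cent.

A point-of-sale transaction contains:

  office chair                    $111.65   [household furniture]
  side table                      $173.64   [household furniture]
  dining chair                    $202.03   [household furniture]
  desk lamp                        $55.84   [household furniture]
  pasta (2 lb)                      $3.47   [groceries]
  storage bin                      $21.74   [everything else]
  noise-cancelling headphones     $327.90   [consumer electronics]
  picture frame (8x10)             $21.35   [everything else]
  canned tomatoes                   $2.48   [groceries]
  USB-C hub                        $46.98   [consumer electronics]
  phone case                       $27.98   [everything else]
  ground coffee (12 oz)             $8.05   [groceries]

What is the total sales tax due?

Office chair $111.65: household furniture → 3% → $3.3495
Side table $173.64: household furniture → 3% → $5.2092
Dining chair $202.03: household furniture → 3% + 3.5% surcharge = 6.5% → $13.13195
Desk lamp $55.84: household furniture → 3% → $1.6752
Pasta (2 lb) $3.47: groceries → 0% → $0.00
Storage bin $21.74: everything else → 4.25% → $0.92395
Noise-cancelling headphones $327.90: consumer electronics → 8.5% + 3.5% surcharge = 12% → $39.348
Picture frame (8x10) $21.35: everything else → 4.25% → $0.907375
Canned tomatoes $2.48: groceries → 0% → $0.00
USB-C hub $46.98: consumer electronics → 8.5% → $3.9933
Phone case $27.98: everything else → 4.25% → $1.18915
Ground coffee (12 oz) $8.05: groceries → 0% → $0.00
Unrounded tax sum = $69.727625 → $69.73

$69.73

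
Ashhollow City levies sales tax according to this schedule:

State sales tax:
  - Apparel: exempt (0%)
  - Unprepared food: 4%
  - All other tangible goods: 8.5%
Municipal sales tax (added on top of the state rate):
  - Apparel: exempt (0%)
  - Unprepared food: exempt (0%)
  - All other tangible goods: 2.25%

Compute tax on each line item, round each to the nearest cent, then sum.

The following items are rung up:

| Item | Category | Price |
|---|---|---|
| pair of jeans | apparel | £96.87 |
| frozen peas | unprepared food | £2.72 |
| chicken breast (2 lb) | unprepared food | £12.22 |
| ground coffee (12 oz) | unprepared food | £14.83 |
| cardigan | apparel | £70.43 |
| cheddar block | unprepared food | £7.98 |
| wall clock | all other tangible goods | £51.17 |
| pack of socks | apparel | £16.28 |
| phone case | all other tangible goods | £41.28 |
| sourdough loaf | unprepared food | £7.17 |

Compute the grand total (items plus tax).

£332.69

Pair of jeans £96.87: apparel → 0% + 0% municipal = 0% → £0.00
Frozen peas £2.72: unprepared food → 4% + 0% municipal = 4% → £0.11
Chicken breast (2 lb) £12.22: unprepared food → 4% + 0% municipal = 4% → £0.49
Ground coffee (12 oz) £14.83: unprepared food → 4% + 0% municipal = 4% → £0.59
Cardigan £70.43: apparel → 0% + 0% municipal = 0% → £0.00
Cheddar block £7.98: unprepared food → 4% + 0% municipal = 4% → £0.32
Wall clock £51.17: all other tangible goods → 8.5% + 2.25% municipal = 10.75% → £5.50
Pack of socks £16.28: apparel → 0% + 0% municipal = 0% → £0.00
Phone case £41.28: all other tangible goods → 8.5% + 2.25% municipal = 10.75% → £4.44
Sourdough loaf £7.17: unprepared food → 4% + 0% municipal = 4% → £0.29
Subtotal = £320.95; tax = £11.74; total due = £332.69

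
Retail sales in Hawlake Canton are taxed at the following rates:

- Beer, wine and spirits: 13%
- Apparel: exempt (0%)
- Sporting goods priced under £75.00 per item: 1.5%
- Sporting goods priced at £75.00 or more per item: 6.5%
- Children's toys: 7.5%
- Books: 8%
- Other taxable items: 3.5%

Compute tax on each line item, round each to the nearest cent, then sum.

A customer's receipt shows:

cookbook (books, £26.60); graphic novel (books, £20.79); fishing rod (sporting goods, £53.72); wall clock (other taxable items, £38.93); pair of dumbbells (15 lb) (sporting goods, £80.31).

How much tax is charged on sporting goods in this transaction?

£6.03

Fishing rod £53.72: sporting goods, under £75.00 → 1.5% → £0.81
Pair of dumbbells (15 lb) £80.31: sporting goods, £75.00 or more → 6.5% → £5.22
Tax on sporting goods = £0.81 + £5.22 = £6.03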